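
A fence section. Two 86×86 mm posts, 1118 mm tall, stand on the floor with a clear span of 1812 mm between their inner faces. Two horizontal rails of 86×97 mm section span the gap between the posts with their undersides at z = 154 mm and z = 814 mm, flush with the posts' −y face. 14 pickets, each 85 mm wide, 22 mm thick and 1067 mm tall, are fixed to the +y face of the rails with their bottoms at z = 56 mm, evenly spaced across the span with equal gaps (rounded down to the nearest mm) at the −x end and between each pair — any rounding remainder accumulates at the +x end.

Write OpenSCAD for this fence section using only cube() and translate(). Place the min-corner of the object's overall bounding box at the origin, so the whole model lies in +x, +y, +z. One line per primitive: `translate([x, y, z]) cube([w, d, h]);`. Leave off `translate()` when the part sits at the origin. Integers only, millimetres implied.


cube([86, 86, 1118]);
translate([1898, 0, 0]) cube([86, 86, 1118]);
translate([86, 0, 154]) cube([1812, 86, 97]);
translate([86, 0, 814]) cube([1812, 86, 97]);
translate([127, 86, 56]) cube([85, 22, 1067]);
translate([253, 86, 56]) cube([85, 22, 1067]);
translate([379, 86, 56]) cube([85, 22, 1067]);
translate([505, 86, 56]) cube([85, 22, 1067]);
translate([631, 86, 56]) cube([85, 22, 1067]);
translate([757, 86, 56]) cube([85, 22, 1067]);
translate([883, 86, 56]) cube([85, 22, 1067]);
translate([1009, 86, 56]) cube([85, 22, 1067]);
translate([1135, 86, 56]) cube([85, 22, 1067]);
translate([1261, 86, 56]) cube([85, 22, 1067]);
translate([1387, 86, 56]) cube([85, 22, 1067]);
translate([1513, 86, 56]) cube([85, 22, 1067]);
translate([1639, 86, 56]) cube([85, 22, 1067]);
translate([1765, 86, 56]) cube([85, 22, 1067]);


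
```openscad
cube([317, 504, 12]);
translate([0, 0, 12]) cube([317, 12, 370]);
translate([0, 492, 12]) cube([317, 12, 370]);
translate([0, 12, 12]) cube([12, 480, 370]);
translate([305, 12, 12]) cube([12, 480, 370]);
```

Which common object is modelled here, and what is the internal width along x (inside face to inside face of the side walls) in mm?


An open box. The internal width is 293 mm.

A 317×504 base slab with four walls standing on it — an open box. The base is 317 mm wide and the walls are 12 mm thick, so the internal width is 317 − 2 × 12 = 293 mm.


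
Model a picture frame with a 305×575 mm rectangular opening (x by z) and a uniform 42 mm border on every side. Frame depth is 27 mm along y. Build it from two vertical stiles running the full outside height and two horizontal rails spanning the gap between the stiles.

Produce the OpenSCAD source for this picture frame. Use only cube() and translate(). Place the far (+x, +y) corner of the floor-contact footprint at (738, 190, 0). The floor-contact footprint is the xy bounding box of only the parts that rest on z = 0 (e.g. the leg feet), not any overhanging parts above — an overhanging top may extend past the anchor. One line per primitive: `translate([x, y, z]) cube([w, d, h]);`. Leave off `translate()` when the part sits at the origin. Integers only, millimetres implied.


translate([349, 163, 0]) cube([42, 27, 659]);
translate([696, 163, 0]) cube([42, 27, 659]);
translate([391, 163, 0]) cube([305, 27, 42]);
translate([391, 163, 617]) cube([305, 27, 42]);


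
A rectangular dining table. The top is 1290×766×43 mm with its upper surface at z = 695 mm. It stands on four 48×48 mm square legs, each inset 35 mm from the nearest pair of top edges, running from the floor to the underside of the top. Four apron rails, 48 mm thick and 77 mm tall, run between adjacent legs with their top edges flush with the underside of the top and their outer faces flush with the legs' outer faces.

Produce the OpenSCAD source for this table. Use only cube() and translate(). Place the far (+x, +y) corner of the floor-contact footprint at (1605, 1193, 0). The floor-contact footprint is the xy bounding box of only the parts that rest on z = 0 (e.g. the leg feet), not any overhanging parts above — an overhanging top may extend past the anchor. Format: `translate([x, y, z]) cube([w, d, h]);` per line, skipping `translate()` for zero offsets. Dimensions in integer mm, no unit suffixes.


translate([350, 462, 652]) cube([1290, 766, 43]);
translate([385, 497, 0]) cube([48, 48, 652]);
translate([1557, 497, 0]) cube([48, 48, 652]);
translate([385, 1145, 0]) cube([48, 48, 652]);
translate([1557, 1145, 0]) cube([48, 48, 652]);
translate([433, 497, 575]) cube([1124, 48, 77]);
translate([433, 1145, 575]) cube([1124, 48, 77]);
translate([385, 545, 575]) cube([48, 600, 77]);
translate([1557, 545, 575]) cube([48, 600, 77]);


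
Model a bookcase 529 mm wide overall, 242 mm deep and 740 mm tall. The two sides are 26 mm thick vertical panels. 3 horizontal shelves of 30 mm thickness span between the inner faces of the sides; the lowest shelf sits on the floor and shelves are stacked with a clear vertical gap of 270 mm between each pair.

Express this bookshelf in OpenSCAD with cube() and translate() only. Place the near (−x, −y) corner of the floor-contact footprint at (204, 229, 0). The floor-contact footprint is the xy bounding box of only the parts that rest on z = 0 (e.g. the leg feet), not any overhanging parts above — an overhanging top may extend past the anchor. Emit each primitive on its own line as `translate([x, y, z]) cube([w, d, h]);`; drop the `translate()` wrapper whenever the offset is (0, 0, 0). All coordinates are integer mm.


translate([204, 229, 0]) cube([26, 242, 740]);
translate([707, 229, 0]) cube([26, 242, 740]);
translate([230, 229, 0]) cube([477, 242, 30]);
translate([230, 229, 300]) cube([477, 242, 30]);
translate([230, 229, 600]) cube([477, 242, 30]);


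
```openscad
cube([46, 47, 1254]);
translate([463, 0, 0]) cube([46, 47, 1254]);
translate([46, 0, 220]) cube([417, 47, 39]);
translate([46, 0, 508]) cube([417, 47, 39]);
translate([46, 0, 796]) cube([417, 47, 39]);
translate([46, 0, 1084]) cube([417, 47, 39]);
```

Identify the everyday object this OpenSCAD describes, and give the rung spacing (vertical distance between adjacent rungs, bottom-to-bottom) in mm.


A ladder. The rung spacing is 288 mm.

Two tall 46×47 posts with 4 short bars between them — a ladder. Adjacent rungs sit at z = 220 and z = 508, so the spacing is 508 − 220 = 288 mm.


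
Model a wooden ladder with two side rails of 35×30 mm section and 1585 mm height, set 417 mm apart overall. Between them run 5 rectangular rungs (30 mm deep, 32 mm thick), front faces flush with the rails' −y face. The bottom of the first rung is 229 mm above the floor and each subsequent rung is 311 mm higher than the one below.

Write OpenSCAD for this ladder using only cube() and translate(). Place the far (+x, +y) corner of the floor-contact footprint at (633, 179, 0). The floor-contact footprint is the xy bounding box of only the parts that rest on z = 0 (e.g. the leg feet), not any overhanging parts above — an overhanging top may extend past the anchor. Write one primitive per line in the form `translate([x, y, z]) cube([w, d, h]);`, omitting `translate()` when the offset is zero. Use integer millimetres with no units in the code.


translate([216, 149, 0]) cube([35, 30, 1585]);
translate([598, 149, 0]) cube([35, 30, 1585]);
translate([251, 149, 229]) cube([347, 30, 32]);
translate([251, 149, 540]) cube([347, 30, 32]);
translate([251, 149, 851]) cube([347, 30, 32]);
translate([251, 149, 1162]) cube([347, 30, 32]);
translate([251, 149, 1473]) cube([347, 30, 32]);


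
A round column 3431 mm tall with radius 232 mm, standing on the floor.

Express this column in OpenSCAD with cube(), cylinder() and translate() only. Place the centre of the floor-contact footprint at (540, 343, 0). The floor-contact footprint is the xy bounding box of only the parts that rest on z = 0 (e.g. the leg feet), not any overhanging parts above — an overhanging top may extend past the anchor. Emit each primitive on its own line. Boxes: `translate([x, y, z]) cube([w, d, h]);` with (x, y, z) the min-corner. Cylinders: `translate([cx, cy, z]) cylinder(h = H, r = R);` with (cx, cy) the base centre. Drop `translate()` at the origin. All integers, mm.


translate([540, 343, 0]) cylinder(h = 3431, r = 232);


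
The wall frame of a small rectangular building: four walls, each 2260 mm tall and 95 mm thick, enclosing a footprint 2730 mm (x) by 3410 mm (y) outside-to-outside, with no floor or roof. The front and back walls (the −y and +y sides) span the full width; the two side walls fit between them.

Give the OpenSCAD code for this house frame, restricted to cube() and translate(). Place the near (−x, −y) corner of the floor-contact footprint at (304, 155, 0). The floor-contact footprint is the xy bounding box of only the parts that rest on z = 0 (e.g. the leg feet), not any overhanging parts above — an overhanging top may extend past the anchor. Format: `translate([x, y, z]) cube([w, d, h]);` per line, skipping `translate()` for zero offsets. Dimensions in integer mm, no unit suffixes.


translate([304, 155, 0]) cube([2730, 95, 2260]);
translate([304, 3470, 0]) cube([2730, 95, 2260]);
translate([304, 250, 0]) cube([95, 3220, 2260]);
translate([2939, 250, 0]) cube([95, 3220, 2260]);


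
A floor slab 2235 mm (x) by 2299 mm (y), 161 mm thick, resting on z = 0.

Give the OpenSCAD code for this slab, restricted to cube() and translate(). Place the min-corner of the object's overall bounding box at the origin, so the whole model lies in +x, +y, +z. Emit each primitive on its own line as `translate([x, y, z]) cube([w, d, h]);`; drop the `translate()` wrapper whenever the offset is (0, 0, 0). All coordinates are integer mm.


cube([2235, 2299, 161]);


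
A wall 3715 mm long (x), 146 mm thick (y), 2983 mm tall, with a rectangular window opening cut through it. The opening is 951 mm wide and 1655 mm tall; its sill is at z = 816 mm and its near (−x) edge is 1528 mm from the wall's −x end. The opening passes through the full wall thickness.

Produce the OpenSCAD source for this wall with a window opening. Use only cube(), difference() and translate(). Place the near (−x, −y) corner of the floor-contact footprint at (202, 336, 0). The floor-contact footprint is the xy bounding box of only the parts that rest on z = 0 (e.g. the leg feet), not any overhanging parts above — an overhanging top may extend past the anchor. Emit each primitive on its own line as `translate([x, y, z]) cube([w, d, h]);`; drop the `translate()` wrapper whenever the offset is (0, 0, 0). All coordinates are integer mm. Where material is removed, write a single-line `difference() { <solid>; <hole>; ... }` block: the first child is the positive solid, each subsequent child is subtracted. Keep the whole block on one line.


difference() { translate([202, 336, 0]) cube([3715, 146, 2983]); translate([1730, 336, 816]) cube([951, 146, 1655]); }


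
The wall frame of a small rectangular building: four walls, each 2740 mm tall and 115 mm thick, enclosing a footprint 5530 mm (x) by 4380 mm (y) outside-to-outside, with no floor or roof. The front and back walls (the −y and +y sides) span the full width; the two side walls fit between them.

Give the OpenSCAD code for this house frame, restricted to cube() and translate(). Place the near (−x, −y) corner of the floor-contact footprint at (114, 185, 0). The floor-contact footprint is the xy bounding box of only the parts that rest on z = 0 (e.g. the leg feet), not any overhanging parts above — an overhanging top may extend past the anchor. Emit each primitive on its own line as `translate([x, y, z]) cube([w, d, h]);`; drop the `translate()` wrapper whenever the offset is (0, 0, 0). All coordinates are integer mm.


translate([114, 185, 0]) cube([5530, 115, 2740]);
translate([114, 4450, 0]) cube([5530, 115, 2740]);
translate([114, 300, 0]) cube([115, 4150, 2740]);
translate([5529, 300, 0]) cube([115, 4150, 2740]);


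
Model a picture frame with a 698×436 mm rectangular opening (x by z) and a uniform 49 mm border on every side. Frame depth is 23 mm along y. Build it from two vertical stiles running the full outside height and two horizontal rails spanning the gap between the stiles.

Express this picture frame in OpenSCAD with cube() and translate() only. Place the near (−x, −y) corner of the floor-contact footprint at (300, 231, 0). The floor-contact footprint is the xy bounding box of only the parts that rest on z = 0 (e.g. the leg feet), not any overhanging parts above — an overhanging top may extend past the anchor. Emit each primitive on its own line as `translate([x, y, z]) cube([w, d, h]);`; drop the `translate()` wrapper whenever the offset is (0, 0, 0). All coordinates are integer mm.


translate([300, 231, 0]) cube([49, 23, 534]);
translate([1047, 231, 0]) cube([49, 23, 534]);
translate([349, 231, 0]) cube([698, 23, 49]);
translate([349, 231, 485]) cube([698, 23, 49]);


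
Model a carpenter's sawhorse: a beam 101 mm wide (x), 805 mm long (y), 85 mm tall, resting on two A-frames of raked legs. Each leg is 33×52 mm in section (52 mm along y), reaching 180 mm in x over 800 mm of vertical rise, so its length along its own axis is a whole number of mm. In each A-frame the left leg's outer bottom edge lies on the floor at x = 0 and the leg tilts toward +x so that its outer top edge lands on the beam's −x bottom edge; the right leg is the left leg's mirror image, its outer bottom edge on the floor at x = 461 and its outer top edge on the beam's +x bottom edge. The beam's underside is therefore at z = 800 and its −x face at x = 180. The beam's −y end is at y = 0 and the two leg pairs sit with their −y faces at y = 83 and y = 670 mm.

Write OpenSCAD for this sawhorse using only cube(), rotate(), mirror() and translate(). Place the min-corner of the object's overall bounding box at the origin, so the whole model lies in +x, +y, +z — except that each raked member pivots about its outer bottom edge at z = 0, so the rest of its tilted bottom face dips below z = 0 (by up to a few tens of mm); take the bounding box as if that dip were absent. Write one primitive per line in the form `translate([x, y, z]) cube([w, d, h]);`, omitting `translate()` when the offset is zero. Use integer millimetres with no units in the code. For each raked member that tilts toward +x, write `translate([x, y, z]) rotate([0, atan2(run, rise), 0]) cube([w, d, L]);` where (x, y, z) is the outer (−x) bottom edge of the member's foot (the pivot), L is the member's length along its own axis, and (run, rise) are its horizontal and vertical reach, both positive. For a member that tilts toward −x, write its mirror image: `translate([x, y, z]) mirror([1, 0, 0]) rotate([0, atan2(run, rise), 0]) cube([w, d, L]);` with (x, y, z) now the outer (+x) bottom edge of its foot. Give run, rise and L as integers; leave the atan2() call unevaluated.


translate([180, 0, 800]) cube([101, 805, 85]);
translate([0, 83, 0]) rotate([0, atan2(180, 800), 0]) cube([33, 52, 820]);
translate([461, 83, 0]) mirror([1, 0, 0]) rotate([0, atan2(180, 800), 0]) cube([33, 52, 820]);
translate([0, 670, 0]) rotate([0, atan2(180, 800), 0]) cube([33, 52, 820]);
translate([461, 670, 0]) mirror([1, 0, 0]) rotate([0, atan2(180, 800), 0]) cube([33, 52, 820]);


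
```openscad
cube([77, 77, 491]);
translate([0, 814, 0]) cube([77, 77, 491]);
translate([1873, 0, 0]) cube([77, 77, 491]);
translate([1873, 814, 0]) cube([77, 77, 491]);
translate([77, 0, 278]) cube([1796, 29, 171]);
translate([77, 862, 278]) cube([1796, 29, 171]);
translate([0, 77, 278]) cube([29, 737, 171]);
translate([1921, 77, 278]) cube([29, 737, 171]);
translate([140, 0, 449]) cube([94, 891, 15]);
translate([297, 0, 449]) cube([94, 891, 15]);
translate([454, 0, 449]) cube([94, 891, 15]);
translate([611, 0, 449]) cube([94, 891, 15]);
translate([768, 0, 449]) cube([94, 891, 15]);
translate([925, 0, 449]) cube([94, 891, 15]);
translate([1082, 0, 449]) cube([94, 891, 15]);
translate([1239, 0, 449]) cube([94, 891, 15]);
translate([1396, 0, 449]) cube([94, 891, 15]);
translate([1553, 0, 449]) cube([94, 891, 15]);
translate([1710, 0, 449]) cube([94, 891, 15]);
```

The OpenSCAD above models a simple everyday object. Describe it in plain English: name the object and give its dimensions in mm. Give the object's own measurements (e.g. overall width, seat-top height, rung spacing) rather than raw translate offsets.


A bed frame 1950 mm long (x) by 891 mm wide (y). Four 77×77 mm corner posts, 491 mm tall, at the corners of the footprint. Four rails of 29 mm thickness and 171 mm height run between adjacent posts with their undersides at z = 278 mm, their outer faces flush with the outside of the frame (the two x-running rails run between the posts' inner faces; the two y-running rails run between the posts' inner faces). 11 slats, each 94 mm wide (x) and 15 mm thick, lie across the top of the two x-running rails, running the full 891 mm width of the frame in y; along x they sit between the end posts with a 63 mm gap after the −x posts and between neighbouring slats, leaving 69 mm before the +x posts.


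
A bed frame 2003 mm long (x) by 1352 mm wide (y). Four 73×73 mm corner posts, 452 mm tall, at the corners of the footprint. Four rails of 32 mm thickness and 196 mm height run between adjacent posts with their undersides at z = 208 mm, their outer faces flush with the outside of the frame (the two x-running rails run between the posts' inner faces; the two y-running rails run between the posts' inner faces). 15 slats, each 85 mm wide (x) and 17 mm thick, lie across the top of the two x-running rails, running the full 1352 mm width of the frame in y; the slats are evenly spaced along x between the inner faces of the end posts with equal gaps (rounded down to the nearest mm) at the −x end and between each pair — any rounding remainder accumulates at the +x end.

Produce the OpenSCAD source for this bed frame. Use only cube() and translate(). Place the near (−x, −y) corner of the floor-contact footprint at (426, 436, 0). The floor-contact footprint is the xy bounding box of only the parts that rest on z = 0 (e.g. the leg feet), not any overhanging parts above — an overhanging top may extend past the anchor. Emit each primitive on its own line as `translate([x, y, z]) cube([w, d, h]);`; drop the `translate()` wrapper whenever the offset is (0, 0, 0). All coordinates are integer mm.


// slat z = rail_z + rail_h = 208 + 196 = 404
// slat gap = ⌊(1857 − 15·85) / 16⌋ = 36
translate([426, 436, 0]) cube([73, 73, 452]);
translate([426, 1715, 0]) cube([73, 73, 452]);
translate([2356, 436, 0]) cube([73, 73, 452]);
translate([2356, 1715, 0]) cube([73, 73, 452]);
translate([499, 436, 208]) cube([1857, 32, 196]);
translate([499, 1756, 208]) cube([1857, 32, 196]);
translate([426, 509, 208]) cube([32, 1206, 196]);
translate([2397, 509, 208]) cube([32, 1206, 196]);
translate([535, 436, 404]) cube([85, 1352, 17]);
translate([656, 436, 404]) cube([85, 1352, 17]);
translate([777, 436, 404]) cube([85, 1352, 17]);
translate([898, 436, 404]) cube([85, 1352, 17]);
translate([1019, 436, 404]) cube([85, 1352, 17]);
translate([1140, 436, 404]) cube([85, 1352, 17]);
translate([1261, 436, 404]) cube([85, 1352, 17]);
translate([1382, 436, 404]) cube([85, 1352, 17]);
translate([1503, 436, 404]) cube([85, 1352, 17]);
translate([1624, 436, 404]) cube([85, 1352, 17]);
translate([1745, 436, 404]) cube([85, 1352, 17]);
translate([1866, 436, 404]) cube([85, 1352, 17]);
translate([1987, 436, 404]) cube([85, 1352, 17]);
translate([2108, 436, 404]) cube([85, 1352, 17]);
translate([2229, 436, 404]) cube([85, 1352, 17]);


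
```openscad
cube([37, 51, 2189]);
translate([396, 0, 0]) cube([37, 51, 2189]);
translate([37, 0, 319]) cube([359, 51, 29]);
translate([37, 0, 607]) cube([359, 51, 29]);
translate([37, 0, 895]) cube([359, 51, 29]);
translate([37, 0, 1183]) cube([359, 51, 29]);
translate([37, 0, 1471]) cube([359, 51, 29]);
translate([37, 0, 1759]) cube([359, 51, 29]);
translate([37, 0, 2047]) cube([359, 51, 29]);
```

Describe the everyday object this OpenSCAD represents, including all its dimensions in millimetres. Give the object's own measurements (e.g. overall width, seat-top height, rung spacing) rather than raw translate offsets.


A straight ladder. Two 37×51 mm vertical rails, 2189 mm tall, stand 433 mm apart (outside-to-outside) with their front faces coplanar on the −y side. 7 rungs, each 51 mm deep and 29 mm tall, span between the inner faces of the rails, front faces flush with the rails. The lowest rung's underside is at z = 319 mm and rungs are spaced 288 mm apart (underside to underside).


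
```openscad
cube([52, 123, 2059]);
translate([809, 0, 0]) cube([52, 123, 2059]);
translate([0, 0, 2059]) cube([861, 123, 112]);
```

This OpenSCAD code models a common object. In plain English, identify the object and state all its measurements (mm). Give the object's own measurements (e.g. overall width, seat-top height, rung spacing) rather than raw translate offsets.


A door frame. The clear opening is 757 mm wide and 2059 mm high. Two 52 mm wide jambs, 123 mm deep, stand either side of the opening from the floor to the top of the opening. A 112 mm thick head sits across the top of both jambs, spanning the full outside width of the frame.


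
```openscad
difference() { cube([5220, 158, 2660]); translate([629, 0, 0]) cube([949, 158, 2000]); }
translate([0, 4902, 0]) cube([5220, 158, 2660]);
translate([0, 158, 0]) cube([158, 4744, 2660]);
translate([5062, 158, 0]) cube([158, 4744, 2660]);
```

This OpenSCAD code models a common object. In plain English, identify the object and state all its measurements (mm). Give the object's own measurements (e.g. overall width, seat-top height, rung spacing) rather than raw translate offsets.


A single room: four walls, each 2660 mm tall and 158 mm thick, enclosing an outside footprint 5220×5060 mm (x × y), no floor or roof. The front and back walls (−y and +y sides) run the full x-width; the side walls fit between their inner faces. A door opening 949 mm wide and 2000 mm tall is cut through the front wall from the floor up, its −x edge 629 mm from the wall's −x end.


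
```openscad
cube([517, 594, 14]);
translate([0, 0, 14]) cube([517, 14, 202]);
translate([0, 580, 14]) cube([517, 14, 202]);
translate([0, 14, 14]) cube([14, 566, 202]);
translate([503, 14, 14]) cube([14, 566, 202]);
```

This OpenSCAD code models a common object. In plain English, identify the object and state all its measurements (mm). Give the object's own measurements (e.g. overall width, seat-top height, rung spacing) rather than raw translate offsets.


An open-topped rectangular box: outside dimensions 517×594×216 mm, with a uniform wall and base thickness of 14 mm. The base is a full 517×594 slab on the floor; four walls sit on top of the base. The front and back walls (the −y and +y sides) span the full width; the two side walls fit between them.


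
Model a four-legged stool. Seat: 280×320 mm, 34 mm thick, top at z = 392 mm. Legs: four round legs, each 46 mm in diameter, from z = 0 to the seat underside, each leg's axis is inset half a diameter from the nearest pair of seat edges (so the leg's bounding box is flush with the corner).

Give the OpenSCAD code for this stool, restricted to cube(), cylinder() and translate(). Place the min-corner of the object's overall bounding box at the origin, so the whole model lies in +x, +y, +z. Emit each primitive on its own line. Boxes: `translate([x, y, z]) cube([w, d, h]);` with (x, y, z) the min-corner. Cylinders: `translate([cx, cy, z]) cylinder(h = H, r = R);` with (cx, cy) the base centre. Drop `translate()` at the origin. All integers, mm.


translate([0, 0, 358]) cube([280, 320, 34]);
translate([23, 23, 0]) cylinder(h = 358, r = 23);
translate([257, 23, 0]) cylinder(h = 358, r = 23);
translate([23, 297, 0]) cylinder(h = 358, r = 23);
translate([257, 297, 0]) cylinder(h = 358, r = 23);


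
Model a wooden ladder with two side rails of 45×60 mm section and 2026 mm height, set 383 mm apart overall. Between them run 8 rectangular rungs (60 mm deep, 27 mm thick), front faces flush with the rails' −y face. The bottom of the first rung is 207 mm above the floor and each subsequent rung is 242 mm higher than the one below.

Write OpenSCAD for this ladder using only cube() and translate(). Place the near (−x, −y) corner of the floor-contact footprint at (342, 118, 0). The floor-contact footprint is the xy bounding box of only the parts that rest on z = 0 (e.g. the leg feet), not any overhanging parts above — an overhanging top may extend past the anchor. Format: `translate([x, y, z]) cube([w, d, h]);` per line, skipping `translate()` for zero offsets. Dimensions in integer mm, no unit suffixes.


translate([342, 118, 0]) cube([45, 60, 2026]);
translate([680, 118, 0]) cube([45, 60, 2026]);
translate([387, 118, 207]) cube([293, 60, 27]);
translate([387, 118, 449]) cube([293, 60, 27]);
translate([387, 118, 691]) cube([293, 60, 27]);
translate([387, 118, 933]) cube([293, 60, 27]);
translate([387, 118, 1175]) cube([293, 60, 27]);
translate([387, 118, 1417]) cube([293, 60, 27]);
translate([387, 118, 1659]) cube([293, 60, 27]);
translate([387, 118, 1901]) cube([293, 60, 27]);


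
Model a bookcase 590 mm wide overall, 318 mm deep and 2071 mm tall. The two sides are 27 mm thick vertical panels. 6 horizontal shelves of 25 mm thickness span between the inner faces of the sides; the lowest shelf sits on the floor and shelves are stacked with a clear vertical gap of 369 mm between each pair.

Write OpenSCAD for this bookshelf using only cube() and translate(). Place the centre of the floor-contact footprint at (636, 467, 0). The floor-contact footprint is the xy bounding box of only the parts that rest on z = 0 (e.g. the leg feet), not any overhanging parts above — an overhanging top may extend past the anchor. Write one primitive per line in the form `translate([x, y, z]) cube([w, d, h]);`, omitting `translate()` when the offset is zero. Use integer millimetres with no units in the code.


translate([341, 308, 0]) cube([27, 318, 2071]);
translate([904, 308, 0]) cube([27, 318, 2071]);
translate([368, 308, 0]) cube([536, 318, 25]);
translate([368, 308, 394]) cube([536, 318, 25]);
translate([368, 308, 788]) cube([536, 318, 25]);
translate([368, 308, 1182]) cube([536, 318, 25]);
translate([368, 308, 1576]) cube([536, 318, 25]);
translate([368, 308, 1970]) cube([536, 318, 25]);


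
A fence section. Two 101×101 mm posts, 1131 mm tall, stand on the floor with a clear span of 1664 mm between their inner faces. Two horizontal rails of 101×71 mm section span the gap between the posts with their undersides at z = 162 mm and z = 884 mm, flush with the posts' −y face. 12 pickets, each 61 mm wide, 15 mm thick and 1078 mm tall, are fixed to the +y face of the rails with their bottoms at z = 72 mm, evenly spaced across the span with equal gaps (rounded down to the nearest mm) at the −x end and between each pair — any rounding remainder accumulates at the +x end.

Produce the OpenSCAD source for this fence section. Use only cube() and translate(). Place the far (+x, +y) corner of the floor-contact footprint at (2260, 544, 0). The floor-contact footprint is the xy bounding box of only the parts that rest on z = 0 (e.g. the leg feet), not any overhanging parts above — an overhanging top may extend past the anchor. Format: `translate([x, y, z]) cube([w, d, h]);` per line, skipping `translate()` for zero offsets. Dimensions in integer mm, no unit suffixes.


translate([394, 443, 0]) cube([101, 101, 1131]);
translate([2159, 443, 0]) cube([101, 101, 1131]);
translate([495, 443, 162]) cube([1664, 101, 71]);
translate([495, 443, 884]) cube([1664, 101, 71]);
translate([566, 544, 72]) cube([61, 15, 1078]);
translate([698, 544, 72]) cube([61, 15, 1078]);
translate([830, 544, 72]) cube([61, 15, 1078]);
translate([962, 544, 72]) cube([61, 15, 1078]);
translate([1094, 544, 72]) cube([61, 15, 1078]);
translate([1226, 544, 72]) cube([61, 15, 1078]);
translate([1358, 544, 72]) cube([61, 15, 1078]);
translate([1490, 544, 72]) cube([61, 15, 1078]);
translate([1622, 544, 72]) cube([61, 15, 1078]);
translate([1754, 544, 72]) cube([61, 15, 1078]);
translate([1886, 544, 72]) cube([61, 15, 1078]);
translate([2018, 544, 72]) cube([61, 15, 1078]);


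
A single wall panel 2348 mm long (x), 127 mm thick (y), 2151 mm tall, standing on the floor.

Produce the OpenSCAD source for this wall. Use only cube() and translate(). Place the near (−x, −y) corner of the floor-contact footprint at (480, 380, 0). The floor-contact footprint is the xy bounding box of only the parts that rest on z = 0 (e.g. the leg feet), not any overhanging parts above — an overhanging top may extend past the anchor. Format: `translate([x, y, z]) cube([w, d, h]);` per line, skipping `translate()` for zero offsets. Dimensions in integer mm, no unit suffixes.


translate([480, 380, 0]) cube([2348, 127, 2151]);


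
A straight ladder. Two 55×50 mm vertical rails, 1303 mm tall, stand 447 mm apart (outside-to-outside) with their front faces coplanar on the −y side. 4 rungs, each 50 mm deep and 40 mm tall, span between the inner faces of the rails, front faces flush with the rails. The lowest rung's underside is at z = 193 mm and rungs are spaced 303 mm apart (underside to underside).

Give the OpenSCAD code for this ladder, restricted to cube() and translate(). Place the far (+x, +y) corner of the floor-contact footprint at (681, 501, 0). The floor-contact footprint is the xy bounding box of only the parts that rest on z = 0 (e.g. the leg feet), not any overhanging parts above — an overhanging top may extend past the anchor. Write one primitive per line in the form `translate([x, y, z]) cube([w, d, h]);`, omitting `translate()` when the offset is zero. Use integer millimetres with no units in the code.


translate([234, 451, 0]) cube([55, 50, 1303]);
translate([626, 451, 0]) cube([55, 50, 1303]);
translate([289, 451, 193]) cube([337, 50, 40]);
translate([289, 451, 496]) cube([337, 50, 40]);
translate([289, 451, 799]) cube([337, 50, 40]);
translate([289, 451, 1102]) cube([337, 50, 40]);


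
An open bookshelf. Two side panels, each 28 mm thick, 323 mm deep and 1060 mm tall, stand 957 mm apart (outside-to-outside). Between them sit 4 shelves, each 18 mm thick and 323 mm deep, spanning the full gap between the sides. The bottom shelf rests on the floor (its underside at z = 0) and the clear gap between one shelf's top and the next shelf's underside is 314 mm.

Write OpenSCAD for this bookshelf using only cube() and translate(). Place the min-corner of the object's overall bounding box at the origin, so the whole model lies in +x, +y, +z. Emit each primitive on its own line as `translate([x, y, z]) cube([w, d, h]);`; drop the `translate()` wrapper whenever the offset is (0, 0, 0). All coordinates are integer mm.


cube([28, 323, 1060]);
translate([929, 0, 0]) cube([28, 323, 1060]);
translate([28, 0, 0]) cube([901, 323, 18]);
translate([28, 0, 332]) cube([901, 323, 18]);
translate([28, 0, 664]) cube([901, 323, 18]);
translate([28, 0, 996]) cube([901, 323, 18]);


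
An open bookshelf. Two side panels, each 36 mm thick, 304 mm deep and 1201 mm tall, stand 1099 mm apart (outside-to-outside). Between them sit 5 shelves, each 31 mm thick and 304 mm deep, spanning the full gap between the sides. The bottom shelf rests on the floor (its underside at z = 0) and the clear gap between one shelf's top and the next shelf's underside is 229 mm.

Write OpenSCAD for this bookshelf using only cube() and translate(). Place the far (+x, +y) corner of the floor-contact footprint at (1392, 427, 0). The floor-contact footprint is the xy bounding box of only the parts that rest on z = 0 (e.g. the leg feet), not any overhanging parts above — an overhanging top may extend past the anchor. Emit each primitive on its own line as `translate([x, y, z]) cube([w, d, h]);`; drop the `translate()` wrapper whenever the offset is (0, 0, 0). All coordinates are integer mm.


translate([293, 123, 0]) cube([36, 304, 1201]);
translate([1356, 123, 0]) cube([36, 304, 1201]);
translate([329, 123, 0]) cube([1027, 304, 31]);
translate([329, 123, 260]) cube([1027, 304, 31]);
translate([329, 123, 520]) cube([1027, 304, 31]);
translate([329, 123, 780]) cube([1027, 304, 31]);
translate([329, 123, 1040]) cube([1027, 304, 31]);


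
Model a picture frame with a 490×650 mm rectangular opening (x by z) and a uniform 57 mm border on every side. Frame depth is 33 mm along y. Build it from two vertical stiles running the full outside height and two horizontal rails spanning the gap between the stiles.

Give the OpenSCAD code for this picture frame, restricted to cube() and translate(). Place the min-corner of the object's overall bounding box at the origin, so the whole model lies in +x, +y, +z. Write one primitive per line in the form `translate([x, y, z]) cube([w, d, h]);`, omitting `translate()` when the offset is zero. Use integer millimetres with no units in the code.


cube([57, 33, 764]);
translate([547, 0, 0]) cube([57, 33, 764]);
translate([57, 0, 0]) cube([490, 33, 57]);
translate([57, 0, 707]) cube([490, 33, 57]);


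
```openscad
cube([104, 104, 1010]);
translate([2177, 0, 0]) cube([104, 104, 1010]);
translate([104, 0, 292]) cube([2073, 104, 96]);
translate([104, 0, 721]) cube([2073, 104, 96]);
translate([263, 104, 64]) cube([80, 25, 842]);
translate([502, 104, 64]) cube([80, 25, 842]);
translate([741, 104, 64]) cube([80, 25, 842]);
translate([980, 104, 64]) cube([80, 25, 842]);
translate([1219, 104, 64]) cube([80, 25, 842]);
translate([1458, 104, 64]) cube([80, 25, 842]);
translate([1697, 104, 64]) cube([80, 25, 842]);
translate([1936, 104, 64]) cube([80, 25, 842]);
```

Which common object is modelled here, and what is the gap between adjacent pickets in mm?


A fence section. The picket gap is 159 mm.

Two posts, two rails, 8 pickets — a fence section. Span 2073 mm holds 8 pickets of 80 mm with 9 equal gaps: ⌊(2073 − 8·80) / 9⌋ = 159 mm.


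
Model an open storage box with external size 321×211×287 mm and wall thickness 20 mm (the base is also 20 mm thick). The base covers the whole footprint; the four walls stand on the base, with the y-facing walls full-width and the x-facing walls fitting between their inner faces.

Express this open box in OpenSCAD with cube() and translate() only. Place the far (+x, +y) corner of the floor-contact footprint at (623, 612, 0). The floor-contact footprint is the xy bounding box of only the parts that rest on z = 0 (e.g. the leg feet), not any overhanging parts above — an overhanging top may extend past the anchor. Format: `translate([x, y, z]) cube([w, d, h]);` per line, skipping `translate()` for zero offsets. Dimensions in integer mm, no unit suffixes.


translate([302, 401, 0]) cube([321, 211, 20]);
translate([302, 401, 20]) cube([321, 20, 267]);
translate([302, 592, 20]) cube([321, 20, 267]);
translate([302, 421, 20]) cube([20, 171, 267]);
translate([603, 421, 20]) cube([20, 171, 267]);


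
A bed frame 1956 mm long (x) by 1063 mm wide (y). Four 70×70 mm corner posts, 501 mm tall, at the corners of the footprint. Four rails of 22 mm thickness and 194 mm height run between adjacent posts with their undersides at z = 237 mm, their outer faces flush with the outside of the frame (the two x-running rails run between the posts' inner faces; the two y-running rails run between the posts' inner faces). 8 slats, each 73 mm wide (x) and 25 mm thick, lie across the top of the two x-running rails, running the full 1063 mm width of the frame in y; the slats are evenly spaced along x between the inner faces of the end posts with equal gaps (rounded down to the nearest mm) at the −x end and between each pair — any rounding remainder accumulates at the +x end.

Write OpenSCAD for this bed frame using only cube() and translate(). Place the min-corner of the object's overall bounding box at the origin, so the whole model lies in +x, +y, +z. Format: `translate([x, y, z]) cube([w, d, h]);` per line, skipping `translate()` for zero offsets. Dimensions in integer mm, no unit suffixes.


// slat z = rail_z + rail_h = 237 + 194 = 431
// slat gap = ⌊(1816 − 8·73) / 9⌋ = 136
cube([70, 70, 501]);
translate([0, 993, 0]) cube([70, 70, 501]);
translate([1886, 0, 0]) cube([70, 70, 501]);
translate([1886, 993, 0]) cube([70, 70, 501]);
translate([70, 0, 237]) cube([1816, 22, 194]);
translate([70, 1041, 237]) cube([1816, 22, 194]);
translate([0, 70, 237]) cube([22, 923, 194]);
translate([1934, 70, 237]) cube([22, 923, 194]);
translate([206, 0, 431]) cube([73, 1063, 25]);
translate([415, 0, 431]) cube([73, 1063, 25]);
translate([624, 0, 431]) cube([73, 1063, 25]);
translate([833, 0, 431]) cube([73, 1063, 25]);
translate([1042, 0, 431]) cube([73, 1063, 25]);
translate([1251, 0, 431]) cube([73, 1063, 25]);
translate([1460, 0, 431]) cube([73, 1063, 25]);
translate([1669, 0, 431]) cube([73, 1063, 25]);


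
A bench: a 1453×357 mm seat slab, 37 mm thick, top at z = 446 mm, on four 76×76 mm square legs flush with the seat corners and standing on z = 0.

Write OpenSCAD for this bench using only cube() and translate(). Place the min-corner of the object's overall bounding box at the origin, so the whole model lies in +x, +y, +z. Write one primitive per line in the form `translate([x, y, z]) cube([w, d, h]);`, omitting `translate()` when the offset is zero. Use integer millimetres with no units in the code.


translate([0, 0, 409]) cube([1453, 357, 37]);
cube([76, 76, 409]);
translate([0, 281, 0]) cube([76, 76, 409]);
translate([1377, 0, 0]) cube([76, 76, 409]);
translate([1377, 281, 0]) cube([76, 76, 409]);


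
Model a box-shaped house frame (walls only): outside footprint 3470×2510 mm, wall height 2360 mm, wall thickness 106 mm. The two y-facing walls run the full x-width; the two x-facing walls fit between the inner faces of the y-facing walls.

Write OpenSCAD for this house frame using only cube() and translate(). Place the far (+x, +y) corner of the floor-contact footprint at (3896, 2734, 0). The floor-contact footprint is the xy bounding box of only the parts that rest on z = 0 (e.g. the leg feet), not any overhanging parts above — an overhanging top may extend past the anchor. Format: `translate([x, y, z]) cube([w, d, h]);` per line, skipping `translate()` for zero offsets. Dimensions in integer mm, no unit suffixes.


translate([426, 224, 0]) cube([3470, 106, 2360]);
translate([426, 2628, 0]) cube([3470, 106, 2360]);
translate([426, 330, 0]) cube([106, 2298, 2360]);
translate([3790, 330, 0]) cube([106, 2298, 2360]);


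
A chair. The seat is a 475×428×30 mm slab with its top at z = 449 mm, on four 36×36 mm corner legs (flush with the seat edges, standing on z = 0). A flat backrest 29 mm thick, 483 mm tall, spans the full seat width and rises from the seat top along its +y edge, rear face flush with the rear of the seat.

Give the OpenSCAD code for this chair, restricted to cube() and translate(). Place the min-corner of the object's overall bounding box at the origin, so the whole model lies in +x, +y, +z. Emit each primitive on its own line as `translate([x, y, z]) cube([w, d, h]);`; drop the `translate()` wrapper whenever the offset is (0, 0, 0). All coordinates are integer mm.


translate([0, 0, 419]) cube([475, 428, 30]);
cube([36, 36, 419]);
translate([439, 0, 0]) cube([36, 36, 419]);
translate([0, 392, 0]) cube([36, 36, 419]);
translate([439, 392, 0]) cube([36, 36, 419]);
translate([0, 399, 449]) cube([475, 29, 483]);


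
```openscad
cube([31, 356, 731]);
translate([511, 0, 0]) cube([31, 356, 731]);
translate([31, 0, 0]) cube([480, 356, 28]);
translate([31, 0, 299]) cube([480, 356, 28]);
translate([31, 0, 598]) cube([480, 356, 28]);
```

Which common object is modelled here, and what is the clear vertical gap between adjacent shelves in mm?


A bookshelf. The clear shelf gap is 271 mm.

Two tall side panels with 3 horizontal boards between them — a bookshelf. The first two shelf undersides are at z = 0 and z = 299; with shelf thickness 28, the clear gap is 299 − 0 − 28 = 271 mm.


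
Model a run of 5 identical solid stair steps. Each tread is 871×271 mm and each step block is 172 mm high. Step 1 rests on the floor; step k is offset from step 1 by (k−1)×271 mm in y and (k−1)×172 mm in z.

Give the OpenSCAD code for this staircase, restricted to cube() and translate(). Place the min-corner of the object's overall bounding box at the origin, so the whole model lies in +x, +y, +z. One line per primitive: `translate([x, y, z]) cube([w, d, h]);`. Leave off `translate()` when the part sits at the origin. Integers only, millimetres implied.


cube([871, 271, 172]);
translate([0, 271, 172]) cube([871, 271, 172]);
translate([0, 542, 344]) cube([871, 271, 172]);
translate([0, 813, 516]) cube([871, 271, 172]);
translate([0, 1084, 688]) cube([871, 271, 172]);
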